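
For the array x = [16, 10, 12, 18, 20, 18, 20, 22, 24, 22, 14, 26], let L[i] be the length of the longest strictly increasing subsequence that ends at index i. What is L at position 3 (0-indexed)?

3

dp[i] = 1 + max{dp[j] : j<i, x[j]<x[i]} (or 1 if no such j):
i:      0  1  2  3  4  5  6  7  8  9 10 11
x[i]:  16 10 12 18 20 18 20 22 24 22 14 26
dp:     1  1  2  3  4  3  4  5  6  5  3  7
At index 3 the value is 3.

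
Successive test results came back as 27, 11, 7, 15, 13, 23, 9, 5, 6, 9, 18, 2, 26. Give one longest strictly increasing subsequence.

Patience tails give the LIS length; then backtrack through the dp parents:
27 → extends → [27]
11 → replaces 27 → [11]
7 → replaces 11 → [7]
15 → extends → [7, 15]
13 → replaces 15 → [7, 13]
23 → extends → [7, 13, 23]
9 → replaces 13 → [7, 9, 23]
5 → replaces 7 → [5, 9, 23]
6 → replaces 9 → [5, 6, 23]
9 → replaces 23 → [5, 6, 9]
18 → extends → [5, 6, 9, 18]
2 → replaces 5 → [2, 6, 9, 18]
26 → extends → [2, 6, 9, 18, 26]
Length 5; one witness is 5, 6, 9, 18, 26.

5, 6, 9, 18, 26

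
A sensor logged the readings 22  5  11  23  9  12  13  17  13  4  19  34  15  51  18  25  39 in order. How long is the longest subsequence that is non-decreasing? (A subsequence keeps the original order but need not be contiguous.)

9

Track the smallest tail for each achievable length (allowing ties):
22 → extends → [22]
5 → replaces 22 → [5]
11 → extends → [5, 11]
23 → extends → [5, 11, 23]
9 → replaces 11 → [5, 9, 23]
12 → replaces 23 → [5, 9, 12]
13 → extends → [5, 9, 12, 13]
17 → extends → [5, 9, 12, 13, 17]
13 → replaces 17 → [5, 9, 12, 13, 13]
4 → replaces 5 → [4, 9, 12, 13, 13]
19 → extends → [4, 9, 12, 13, 13, 19]
34 → extends → [4, 9, 12, 13, 13, 19, 34]
15 → replaces 19 → [4, 9, 12, 13, 13, 15, 34]
51 → extends → [4, 9, 12, 13, 13, 15, 34, 51]
18 → replaces 34 → [4, 9, 12, 13, 13, 15, 18, 51]
25 → replaces 51 → [4, 9, 12, 13, 13, 15, 18, 25]
39 → extends → [4, 9, 12, 13, 13, 15, 18, 25, 39]
Nine tails, so the longest non-decreasing subsequence has length 9 (e.g. 5, 11, 12, 13, 13, 15, 18, 25, 39).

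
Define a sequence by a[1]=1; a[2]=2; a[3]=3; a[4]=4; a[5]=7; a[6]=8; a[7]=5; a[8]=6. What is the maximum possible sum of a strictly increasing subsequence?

25

Let S[i] be the best sum of a strictly increasing subsequence ending at i:
i:      1  2  3  4  5  6  7  8
a[i]:   1  2  3  4  7  8  5  6
S:      1  3  6 10 17 25 15 21
Maximum is 25 (e.g. 1 + 2 + 3 + 4 + 7 + 8).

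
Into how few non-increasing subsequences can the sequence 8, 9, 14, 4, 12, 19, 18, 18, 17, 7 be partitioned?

4

Place each on the leftmost legal pile:
8 → new pile 1 (tops now [8])
9 → new pile 2 (tops now [8, 9])
14 → new pile 3 (tops now [8, 9, 14])
4 → pile 1 (tops now [4, 9, 14])
12 → pile 3 (tops now [4, 9, 12])
19 → new pile 4 (tops now [4, 9, 12, 19])
18 → pile 4 (tops now [4, 9, 12, 18])
18 → pile 4 (tops now [4, 9, 12, 18])
17 → pile 4 (tops now [4, 9, 12, 17])
7 → pile 2 (tops now [4, 7, 12, 17])
Four piles.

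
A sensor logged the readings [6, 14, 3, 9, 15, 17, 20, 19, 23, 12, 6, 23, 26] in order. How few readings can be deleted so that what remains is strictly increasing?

Fewest deletions = n − (longest strictly increasing subsequence).
Patience tails:
6 → extends → [6]
14 → extends → [6, 14]
3 → replaces 6 → [3, 14]
9 → replaces 14 → [3, 9]
15 → extends → [3, 9, 15]
17 → extends → [3, 9, 15, 17]
20 → extends → [3, 9, 15, 17, 20]
19 → replaces 20 → [3, 9, 15, 17, 19]
23 → extends → [3, 9, 15, 17, 19, 23]
12 → replaces 15 → [3, 9, 12, 17, 19, 23]
6 → replaces 9 → [3, 6, 12, 17, 19, 23]
23 → already a tail → [3, 6, 12, 17, 19, 23]
26 → extends → [3, 6, 12, 17, 19, 23, 26]
Longest strictly increasing subsequence has length 7, so deletions = 13 − 7 = 6.

6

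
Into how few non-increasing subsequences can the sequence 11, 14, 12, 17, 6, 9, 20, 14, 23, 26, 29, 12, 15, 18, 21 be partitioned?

Place each on the leftmost legal pile:
11 → new pile 1 (tops now [11])
14 → new pile 2 (tops now [11, 14])
12 → pile 2 (tops now [11, 12])
17 → new pile 3 (tops now [11, 12, 17])
6 → pile 1 (tops now [6, 12, 17])
9 → pile 2 (tops now [6, 9, 17])
20 → new pile 4 (tops now [6, 9, 17, 20])
14 → pile 3 (tops now [6, 9, 14, 20])
23 → new pile 5 (tops now [6, 9, 14, 20, 23])
26 → new pile 6 (tops now [6, 9, 14, 20, 23, 26])
29 → new pile 7 (tops now [6, 9, 14, 20, 23, 26, 29])
12 → pile 3 (tops now [6, 9, 12, 20, 23, 26, 29])
15 → pile 4 (tops now [6, 9, 12, 15, 23, 26, 29])
18 → pile 5 (tops now [6, 9, 12, 15, 18, 26, 29])
21 → pile 6 (tops now [6, 9, 12, 15, 18, 21, 29])
Seven piles.

7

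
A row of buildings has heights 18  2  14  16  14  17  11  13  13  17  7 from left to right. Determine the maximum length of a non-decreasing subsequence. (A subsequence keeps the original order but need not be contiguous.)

5

Let dp[i] be the length of the longest such subsequence ending at index i:
i:      1  2  3  4  5  6  7  8  9 10 11
a[i]:  18  2 14 16 14 17 11 13 13 17  7
dp:     1  1  2  3  3  4  2  3  4  5  2
Maximum dp value is 5.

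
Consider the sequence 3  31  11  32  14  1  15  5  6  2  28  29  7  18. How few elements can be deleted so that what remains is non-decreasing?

8

Fewest deletions = n − (longest non-decreasing subsequence).
i:      1  2  3  4  5  6  7  8  9 10 11 12 13 14
a[i]:   3 31 11 32 14  1 15  5  6  2 28 29  7 18
dp:     1  2  2  3  3  1  4  2  3  2  5  6  4  5
max dp = 6, so deletions = 14 − 6 = 8.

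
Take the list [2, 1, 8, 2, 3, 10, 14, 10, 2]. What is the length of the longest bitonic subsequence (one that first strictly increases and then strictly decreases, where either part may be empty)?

7

inc[i] = longest strictly increasing subsequence ending at i; dec[i] = longest strictly decreasing subsequence starting at i:
i:      1  2  3  4  5  6  7  8  9
a[i]:   2  1  8  2  3 10 14 10  2
inc:    1  1  2  2  3  4  5  4  2
dec:    2  1  3  1  2  2  3  2  1
Best peak at i=7 (value 14): inc=5, dec=3, length 5+3−1 = 7.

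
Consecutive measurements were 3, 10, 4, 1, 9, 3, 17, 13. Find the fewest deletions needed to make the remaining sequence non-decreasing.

4

Fewest deletions = n − (longest non-decreasing subsequence).
Patience tails:
3 → extends → [3]
10 → extends → [3, 10]
4 → replaces 10 → [3, 4]
1 → replaces 3 → [1, 4]
9 → extends → [1, 4, 9]
3 → replaces 4 → [1, 3, 9]
17 → extends → [1, 3, 9, 17]
13 → replaces 17 → [1, 3, 9, 13]
Longest non-decreasing subsequence has length 4, so deletions = 8 − 4 = 4.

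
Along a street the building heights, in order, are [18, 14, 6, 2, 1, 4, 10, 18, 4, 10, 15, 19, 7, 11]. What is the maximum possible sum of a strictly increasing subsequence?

Let S[i] be the best sum of a strictly increasing subsequence ending at i:
i:      1  2  3  4  5  6  7  8  9 10 11 12 13 14
a[i]:  18 14  6  2  1  4 10 18  4 10 15 19  7 11
S:     18 14  6  2  1  6 16 34  6 16 31 53 13 27
Maximum is 53 (e.g. 2 + 4 + 10 + 18 + 19).

53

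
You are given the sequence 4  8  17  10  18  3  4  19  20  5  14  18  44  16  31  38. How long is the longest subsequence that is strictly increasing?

Let dp[i] be the length of the longest such subsequence ending at index i:
i:      1  2  3  4  5  6  7  8  9 10 11 12 13 14 15 16
a[i]:   4  8 17 10 18  3  4 19 20  5 14 18 44 16 31 38
dp:     1  2  3  3  4  1  2  5  6  3  4  5  7  5  7  8
Maximum dp value is 8.

8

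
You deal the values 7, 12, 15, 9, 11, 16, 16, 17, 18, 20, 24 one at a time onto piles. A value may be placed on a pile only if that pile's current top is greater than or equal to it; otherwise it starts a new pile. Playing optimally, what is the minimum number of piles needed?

Place each on the leftmost legal pile:
7 → new pile 1 (tops now [7])
12 → new pile 2 (tops now [7, 12])
15 → new pile 3 (tops now [7, 12, 15])
9 → pile 2 (tops now [7, 9, 15])
11 → pile 3 (tops now [7, 9, 11])
16 → new pile 4 (tops now [7, 9, 11, 16])
16 → pile 4 (tops now [7, 9, 11, 16])
17 → new pile 5 (tops now [7, 9, 11, 16, 17])
18 → new pile 6 (tops now [7, 9, 11, 16, 17, 18])
20 → new pile 7 (tops now [7, 9, 11, 16, 17, 18, 20])
24 → new pile 8 (tops now [7, 9, 11, 16, 17, 18, 20, 24])
Eight piles.

8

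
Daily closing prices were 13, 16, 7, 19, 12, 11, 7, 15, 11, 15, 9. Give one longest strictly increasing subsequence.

13, 16, 19

Patience tails give the LIS length; then backtrack through the dp parents:
13 → extends → [13]
16 → extends → [13, 16]
7 → replaces 13 → [7, 16]
19 → extends → [7, 16, 19]
12 → replaces 16 → [7, 12, 19]
11 → replaces 12 → [7, 11, 19]
7 → already a tail → [7, 11, 19]
15 → replaces 19 → [7, 11, 15]
11 → already a tail → [7, 11, 15]
15 → already a tail → [7, 11, 15]
9 → replaces 11 → [7, 9, 15]
Length 3; one witness is 13, 16, 19.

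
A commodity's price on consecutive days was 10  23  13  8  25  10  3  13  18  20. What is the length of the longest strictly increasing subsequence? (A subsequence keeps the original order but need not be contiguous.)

5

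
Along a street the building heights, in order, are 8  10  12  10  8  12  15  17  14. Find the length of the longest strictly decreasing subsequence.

3

Negate each value so 'decreasing' becomes 'increasing', then run patience tails on the negated sequence:
-8 → extends → [-8]
-10 → replaces -8 → [-10]
-12 → replaces -10 → [-12]
-10 → extends → [-12, -10]
-8 → extends → [-12, -10, -8]
-12 → already a tail → [-12, -10, -8]
-15 → replaces -12 → [-15, -10, -8]
-17 → replaces -15 → [-17, -10, -8]
-14 → replaces -10 → [-17, -14, -8]
Three tails, so the longest strictly decreasing subsequence of the original has length 3.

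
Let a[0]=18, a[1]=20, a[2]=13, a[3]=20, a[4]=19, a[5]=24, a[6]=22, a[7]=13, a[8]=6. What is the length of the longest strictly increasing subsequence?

Let dp[i] be the length of the longest such subsequence ending at index i:
i:      0  1  2  3  4  5  6  7  8
a[i]:  18 20 13 20 19 24 22 13  6
dp:     1  2  1  2  2  3  3  1  1
Maximum dp value is 3.

3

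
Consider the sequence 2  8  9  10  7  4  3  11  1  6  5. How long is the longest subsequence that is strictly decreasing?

5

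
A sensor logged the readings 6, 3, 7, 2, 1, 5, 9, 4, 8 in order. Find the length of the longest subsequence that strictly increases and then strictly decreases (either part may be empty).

4

inc[i] = longest strictly increasing subsequence ending at i; dec[i] = longest strictly decreasing subsequence starting at i:
i:     1 2 3 4 5 6 7 8 9
a[i]:  6 3 7 2 1 5 9 4 8
inc:   1 1 2 1 1 2 3 2 3
dec:   4 3 3 2 1 2 2 1 1
Best peak at i=1 (value 6): inc=1, dec=4, length 1+4−1 = 4.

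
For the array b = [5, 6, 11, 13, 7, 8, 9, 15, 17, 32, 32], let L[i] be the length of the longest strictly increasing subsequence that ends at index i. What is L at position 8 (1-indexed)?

dp[i] = 1 + max{dp[j] : j<i, b[j]<b[i]} (or 1 if no such j):
i:      1  2  3  4  5  6  7  8  9 10 11
b[i]:   5  6 11 13  7  8  9 15 17 32 32
dp:     1  2  3  4  3  4  5  6  7  8  8
At index 8 the value is 6.

6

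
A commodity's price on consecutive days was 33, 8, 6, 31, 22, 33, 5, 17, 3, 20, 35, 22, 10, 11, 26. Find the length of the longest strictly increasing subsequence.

Track the smallest tail for each achievable length (strict):
33 → extends → [33]
8 → replaces 33 → [8]
6 → replaces 8 → [6]
31 → extends → [6, 31]
22 → replaces 31 → [6, 22]
33 → extends → [6, 22, 33]
5 → replaces 6 → [5, 22, 33]
17 → replaces 22 → [5, 17, 33]
3 → replaces 5 → [3, 17, 33]
20 → replaces 33 → [3, 17, 20]
35 → extends → [3, 17, 20, 35]
22 → replaces 35 → [3, 17, 20, 22]
10 → replaces 17 → [3, 10, 20, 22]
11 → replaces 20 → [3, 10, 11, 22]
26 → extends → [3, 10, 11, 22, 26]
Five tails, so the longest strictly increasing subsequence has length 5 (e.g. 8, 17, 20, 22, 26).

5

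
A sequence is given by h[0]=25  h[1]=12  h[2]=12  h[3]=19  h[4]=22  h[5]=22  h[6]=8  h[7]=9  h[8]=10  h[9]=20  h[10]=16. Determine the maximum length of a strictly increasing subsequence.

4

Let dp[i] be the length of the longest such subsequence ending at index i:
i:      0  1  2  3  4  5  6  7  8  9 10
h[i]:  25 12 12 19 22 22  8  9 10 20 16
dp:     1  1  1  2  3  3  1  2  3  4  4
Maximum dp value is 4.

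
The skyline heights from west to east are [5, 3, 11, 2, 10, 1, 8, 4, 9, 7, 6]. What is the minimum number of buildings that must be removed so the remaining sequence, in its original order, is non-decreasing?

8

Fewest deletions = n − (longest non-decreasing subsequence).
Patience tails:
5 → extends → [5]
3 → replaces 5 → [3]
11 → extends → [3, 11]
2 → replaces 3 → [2, 11]
10 → replaces 11 → [2, 10]
1 → replaces 2 → [1, 10]
8 → replaces 10 → [1, 8]
4 → replaces 8 → [1, 4]
9 → extends → [1, 4, 9]
7 → replaces 9 → [1, 4, 7]
6 → replaces 7 → [1, 4, 6]
Longest non-decreasing subsequence has length 3, so deletions = 11 − 3 = 8.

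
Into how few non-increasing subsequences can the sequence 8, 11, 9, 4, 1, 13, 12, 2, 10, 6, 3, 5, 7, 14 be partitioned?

Place each on the leftmost legal pile:
8 → new pile 1 (tops now [8])
11 → new pile 2 (tops now [8, 11])
9 → pile 2 (tops now [8, 9])
4 → pile 1 (tops now [4, 9])
1 → pile 1 (tops now [1, 9])
13 → new pile 3 (tops now [1, 9, 13])
12 → pile 3 (tops now [1, 9, 12])
2 → pile 2 (tops now [1, 2, 12])
10 → pile 3 (tops now [1, 2, 10])
6 → pile 3 (tops now [1, 2, 6])
3 → pile 3 (tops now [1, 2, 3])
5 → new pile 4 (tops now [1, 2, 3, 5])
7 → new pile 5 (tops now [1, 2, 3, 5, 7])
14 → new pile 6 (tops now [1, 2, 3, 5, 7, 14])
Six piles.

6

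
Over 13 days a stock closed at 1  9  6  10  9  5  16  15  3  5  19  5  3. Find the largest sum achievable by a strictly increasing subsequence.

55

Let S[i] be the best sum of a strictly increasing subsequence ending at i:
i:      1  2  3  4  5  6  7  8  9 10 11 12 13
a[i]:   1  9  6 10  9  5 16 15  3  5 19  5  3
S:      1 10  7 20 16  6 36 35  4  9 55  9  4
Maximum is 55 (e.g. 1 + 9 + 10 + 16 + 19).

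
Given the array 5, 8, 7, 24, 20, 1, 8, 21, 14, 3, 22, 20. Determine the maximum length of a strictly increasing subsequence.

5

Let dp[i] be the length of the longest such subsequence ending at index i:
i:      1  2  3  4  5  6  7  8  9 10 11 12
a[i]:   5  8  7 24 20  1  8 21 14  3 22 20
dp:     1  2  2  3  3  1  3  4  4  2  5  5
Maximum dp value is 5.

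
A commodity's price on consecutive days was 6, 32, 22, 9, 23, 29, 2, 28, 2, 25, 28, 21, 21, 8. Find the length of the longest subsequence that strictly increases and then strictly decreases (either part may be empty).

8

inc[i] = longest strictly increasing subsequence ending at i; dec[i] = longest strictly decreasing subsequence starting at i:
i:      1  2  3  4  5  6  7  8  9 10 11 12 13 14
a[i]:   6 32 22  9 23 29  2 28  2 25 28 21 21  8
inc:    1  2  2  2  3  4  1  4  1  4  5  3  3  2
dec:    2  6  3  2  3  5  1  4  1  3  3  2  2  1
Best peak at i=6 (value 29): inc=4, dec=5, length 4+5−1 = 8.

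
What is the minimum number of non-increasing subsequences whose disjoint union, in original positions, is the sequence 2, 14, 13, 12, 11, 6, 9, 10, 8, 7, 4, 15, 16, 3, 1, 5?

Place each on the leftmost legal pile:
2 → new pile 1 (tops now [2])
14 → new pile 2 (tops now [2, 14])
13 → pile 2 (tops now [2, 13])
12 → pile 2 (tops now [2, 12])
11 → pile 2 (tops now [2, 11])
6 → pile 2 (tops now [2, 6])
9 → new pile 3 (tops now [2, 6, 9])
10 → new pile 4 (tops now [2, 6, 9, 10])
8 → pile 3 (tops now [2, 6, 8, 10])
7 → pile 3 (tops now [2, 6, 7, 10])
4 → pile 2 (tops now [2, 4, 7, 10])
15 → new pile 5 (tops now [2, 4, 7, 10, 15])
16 → new pile 6 (tops now [2, 4, 7, 10, 15, 16])
3 → pile 2 (tops now [2, 3, 7, 10, 15, 16])
1 → pile 1 (tops now [1, 3, 7, 10, 15, 16])
5 → pile 3 (tops now [1, 3, 5, 10, 15, 16])
Six piles.

6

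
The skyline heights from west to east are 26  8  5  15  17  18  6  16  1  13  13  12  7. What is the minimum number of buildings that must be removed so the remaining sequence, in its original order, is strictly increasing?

Fewest deletions = n − (longest strictly increasing subsequence).
Patience tails:
26 → extends → [26]
8 → replaces 26 → [8]
5 → replaces 8 → [5]
15 → extends → [5, 15]
17 → extends → [5, 15, 17]
18 → extends → [5, 15, 17, 18]
6 → replaces 15 → [5, 6, 17, 18]
16 → replaces 17 → [5, 6, 16, 18]
1 → replaces 5 → [1, 6, 16, 18]
13 → replaces 16 → [1, 6, 13, 18]
13 → already a tail → [1, 6, 13, 18]
12 → replaces 13 → [1, 6, 12, 18]
7 → replaces 12 → [1, 6, 7, 18]
Longest strictly increasing subsequence has length 4, so deletions = 13 − 4 = 9.

9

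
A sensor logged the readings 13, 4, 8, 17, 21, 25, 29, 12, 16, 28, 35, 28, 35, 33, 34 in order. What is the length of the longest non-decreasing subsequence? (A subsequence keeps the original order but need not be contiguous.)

9

Track the smallest tail for each achievable length (allowing ties):
13 → extends → [13]
4 → replaces 13 → [4]
8 → extends → [4, 8]
17 → extends → [4, 8, 17]
21 → extends → [4, 8, 17, 21]
25 → extends → [4, 8, 17, 21, 25]
29 → extends → [4, 8, 17, 21, 25, 29]
12 → replaces 17 → [4, 8, 12, 21, 25, 29]
16 → replaces 21 → [4, 8, 12, 16, 25, 29]
28 → replaces 29 → [4, 8, 12, 16, 25, 28]
35 → extends → [4, 8, 12, 16, 25, 28, 35]
28 → replaces 35 → [4, 8, 12, 16, 25, 28, 28]
35 → extends → [4, 8, 12, 16, 25, 28, 28, 35]
33 → replaces 35 → [4, 8, 12, 16, 25, 28, 28, 33]
34 → extends → [4, 8, 12, 16, 25, 28, 28, 33, 34]
Nine tails, so the longest non-decreasing subsequence has length 9 (e.g. 4, 8, 17, 21, 25, 28, 28, 33, 34).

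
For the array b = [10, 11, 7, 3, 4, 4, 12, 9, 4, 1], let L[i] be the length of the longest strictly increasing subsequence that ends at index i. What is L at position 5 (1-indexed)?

dp[i] = 1 + max{dp[j] : j<i, b[j]<b[i]} (or 1 if no such j):
i:      1  2  3  4  5  6  7  8  9 10
b[i]:  10 11  7  3  4  4 12  9  4  1
dp:     1  2  1  1  2  2  3  3  2  1
At index 5 the value is 2.

2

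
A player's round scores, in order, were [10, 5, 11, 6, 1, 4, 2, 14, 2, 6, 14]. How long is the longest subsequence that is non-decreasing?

Let dp[i] be the length of the longest such subsequence ending at index i:
i:      1  2  3  4  5  6  7  8  9 10 11
a[i]:  10  5 11  6  1  4  2 14  2  6 14
dp:     1  1  2  2  1  2  2  3  3  4  5
Maximum dp value is 5.

5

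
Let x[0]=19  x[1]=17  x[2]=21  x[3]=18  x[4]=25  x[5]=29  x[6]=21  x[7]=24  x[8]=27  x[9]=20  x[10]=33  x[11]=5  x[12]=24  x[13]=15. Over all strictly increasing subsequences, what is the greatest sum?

Let S[i] be the best sum of a strictly increasing subsequence ending at i:
i:       0   1   2   3   4   5   6   7   8   9  10  11  12  13
x[i]:   19  17  21  18  25  29  21  24  27  20  33   5  24  15
S:      19  17  40  35  65  94  56  80 107  55 140   5  80  20
Maximum is 140 (e.g. 17 + 18 + 21 + 24 + 27 + 33).

140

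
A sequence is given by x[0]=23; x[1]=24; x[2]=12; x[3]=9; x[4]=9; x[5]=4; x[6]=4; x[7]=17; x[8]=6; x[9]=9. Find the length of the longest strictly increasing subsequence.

Track the smallest tail for each achievable length (strict):
23 → extends → [23]
24 → extends → [23, 24]
12 → replaces 23 → [12, 24]
9 → replaces 12 → [9, 24]
9 → already a tail → [9, 24]
4 → replaces 9 → [4, 24]
4 → already a tail → [4, 24]
17 → replaces 24 → [4, 17]
6 → replaces 17 → [4, 6]
9 → extends → [4, 6, 9]
Three tails, so the longest strictly increasing subsequence has length 3 (e.g. 4, 6, 9).

3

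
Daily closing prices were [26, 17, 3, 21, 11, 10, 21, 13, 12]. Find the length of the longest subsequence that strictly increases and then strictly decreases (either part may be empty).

inc[i] = longest strictly increasing subsequence ending at i; dec[i] = longest strictly decreasing subsequence starting at i:
i:      1  2  3  4  5  6  7  8  9
a[i]:  26 17  3 21 11 10 21 13 12
inc:    1  1  1  2  2  2  3  3  3
dec:    4  3  1  3  2  1  3  2  1
Best peak at i=7 (value 21): inc=3, dec=3, length 3+3−1 = 5.

5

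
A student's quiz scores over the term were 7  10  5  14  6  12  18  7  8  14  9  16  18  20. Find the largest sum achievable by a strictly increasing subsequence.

97

Let S[i] be the best sum of a strictly increasing subsequence ending at i:
i:      1  2  3  4  5  6  7  8  9 10 11 12 13 14
a[i]:   7 10  5 14  6 12 18  7  8 14  9 16 18 20
S:      7 17  5 31 11 29 49 18 26 43 35 59 77 97
Maximum is 97 (e.g. 7 + 10 + 12 + 14 + 16 + 18 + 20).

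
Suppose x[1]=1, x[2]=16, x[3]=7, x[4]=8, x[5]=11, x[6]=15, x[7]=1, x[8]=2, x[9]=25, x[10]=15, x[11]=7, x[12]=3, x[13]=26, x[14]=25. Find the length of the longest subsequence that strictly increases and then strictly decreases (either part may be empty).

inc[i] = longest strictly increasing subsequence ending at i; dec[i] = longest strictly decreasing subsequence starting at i:
i:      1  2  3  4  5  6  7  8  9 10 11 12 13 14
x[i]:   1 16  7  8 11 15  1  2 25 15  7  3 26 25
inc:    1  2  2  3  4  5  1  2  6  5  3  3  7  6
dec:    1  4  2  3  3  3  1  1  4  3  2  1  2  1
Best peak at i=9 (value 25): inc=6, dec=4, length 6+4−1 = 9.

9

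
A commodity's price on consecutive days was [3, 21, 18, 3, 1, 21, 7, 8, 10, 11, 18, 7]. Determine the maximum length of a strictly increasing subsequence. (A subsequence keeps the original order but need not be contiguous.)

Let dp[i] be the length of the longest such subsequence ending at index i:
i:      1  2  3  4  5  6  7  8  9 10 11 12
a[i]:   3 21 18  3  1 21  7  8 10 11 18  7
dp:     1  2  2  1  1  3  2  3  4  5  6  2
Maximum dp value is 6.

6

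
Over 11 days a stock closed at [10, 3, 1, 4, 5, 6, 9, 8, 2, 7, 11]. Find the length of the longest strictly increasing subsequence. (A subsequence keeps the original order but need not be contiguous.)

6

Track the smallest tail for each achievable length (strict):
10 → extends → [10]
3 → replaces 10 → [3]
1 → replaces 3 → [1]
4 → extends → [1, 4]
5 → extends → [1, 4, 5]
6 → extends → [1, 4, 5, 6]
9 → extends → [1, 4, 5, 6, 9]
8 → replaces 9 → [1, 4, 5, 6, 8]
2 → replaces 4 → [1, 2, 5, 6, 8]
7 → replaces 8 → [1, 2, 5, 6, 7]
11 → extends → [1, 2, 5, 6, 7, 11]
Six tails, so the longest strictly increasing subsequence has length 6 (e.g. 3, 4, 5, 6, 9, 11).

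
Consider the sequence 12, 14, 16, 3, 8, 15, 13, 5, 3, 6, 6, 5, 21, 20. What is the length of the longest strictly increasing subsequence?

Let dp[i] be the length of the longest such subsequence ending at index i:
i:      1  2  3  4  5  6  7  8  9 10 11 12 13 14
a[i]:  12 14 16  3  8 15 13  5  3  6  6  5 21 20
dp:     1  2  3  1  2  3  3  2  1  3  3  2  4  4
Maximum dp value is 4.

4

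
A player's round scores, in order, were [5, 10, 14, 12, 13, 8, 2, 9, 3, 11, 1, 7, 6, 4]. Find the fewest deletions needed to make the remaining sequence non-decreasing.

Fewest deletions = n − (longest non-decreasing subsequence).
Patience tails:
5 → extends → [5]
10 → extends → [5, 10]
14 → extends → [5, 10, 14]
12 → replaces 14 → [5, 10, 12]
13 → extends → [5, 10, 12, 13]
8 → replaces 10 → [5, 8, 12, 13]
2 → replaces 5 → [2, 8, 12, 13]
9 → replaces 12 → [2, 8, 9, 13]
3 → replaces 8 → [2, 3, 9, 13]
11 → replaces 13 → [2, 3, 9, 11]
1 → replaces 2 → [1, 3, 9, 11]
7 → replaces 9 → [1, 3, 7, 11]
6 → replaces 7 → [1, 3, 6, 11]
4 → replaces 6 → [1, 3, 4, 11]
Longest non-decreasing subsequence has length 4, so deletions = 14 − 4 = 10.

10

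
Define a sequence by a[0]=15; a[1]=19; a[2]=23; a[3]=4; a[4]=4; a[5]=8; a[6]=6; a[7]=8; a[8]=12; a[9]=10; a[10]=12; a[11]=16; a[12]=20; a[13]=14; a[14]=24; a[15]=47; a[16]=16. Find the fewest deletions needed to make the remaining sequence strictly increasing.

Fewest deletions = n − (longest strictly increasing subsequence).
Patience tails:
15 → extends → [15]
19 → extends → [15, 19]
23 → extends → [15, 19, 23]
4 → replaces 15 → [4, 19, 23]
4 → already a tail → [4, 19, 23]
8 → replaces 19 → [4, 8, 23]
6 → replaces 8 → [4, 6, 23]
8 → replaces 23 → [4, 6, 8]
12 → extends → [4, 6, 8, 12]
10 → replaces 12 → [4, 6, 8, 10]
12 → extends → [4, 6, 8, 10, 12]
16 → extends → [4, 6, 8, 10, 12, 16]
20 → extends → [4, 6, 8, 10, 12, 16, 20]
14 → replaces 16 → [4, 6, 8, 10, 12, 14, 20]
24 → extends → [4, 6, 8, 10, 12, 14, 20, 24]
47 → extends → [4, 6, 8, 10, 12, 14, 20, 24, 47]
16 → replaces 20 → [4, 6, 8, 10, 12, 14, 16, 24, 47]
Longest strictly increasing subsequence has length 9, so deletions = 17 − 9 = 8.

8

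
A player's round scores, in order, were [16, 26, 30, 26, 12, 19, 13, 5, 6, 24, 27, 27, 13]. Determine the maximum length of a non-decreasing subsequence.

5

Let dp[i] be the length of the longest such subsequence ending at index i:
i:      1  2  3  4  5  6  7  8  9 10 11 12 13
a[i]:  16 26 30 26 12 19 13  5  6 24 27 27 13
dp:     1  2  3  3  1  2  2  1  2  3  4  5  3
Maximum dp value is 5.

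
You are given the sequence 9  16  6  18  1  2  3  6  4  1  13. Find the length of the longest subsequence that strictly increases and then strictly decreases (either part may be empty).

6

inc[i] = longest strictly increasing subsequence ending at i; dec[i] = longest strictly decreasing subsequence starting at i:
i:      1  2  3  4  5  6  7  8  9 10 11
a[i]:   9 16  6 18  1  2  3  6  4  1 13
inc:    1  2  1  3  1  2  3  4  4  1  5
dec:    4  4  3  4  1  2  2  3  2  1  1
Best peak at i=4 (value 18): inc=3, dec=4, length 3+4−1 = 6.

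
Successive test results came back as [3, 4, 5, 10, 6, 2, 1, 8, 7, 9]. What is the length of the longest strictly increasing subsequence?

6

Track the smallest tail for each achievable length (strict):
3 → extends → [3]
4 → extends → [3, 4]
5 → extends → [3, 4, 5]
10 → extends → [3, 4, 5, 10]
6 → replaces 10 → [3, 4, 5, 6]
2 → replaces 3 → [2, 4, 5, 6]
1 → replaces 2 → [1, 4, 5, 6]
8 → extends → [1, 4, 5, 6, 8]
7 → replaces 8 → [1, 4, 5, 6, 7]
9 → extends → [1, 4, 5, 6, 7, 9]
Six tails, so the longest strictly increasing subsequence has length 6 (e.g. 3, 4, 5, 6, 8, 9).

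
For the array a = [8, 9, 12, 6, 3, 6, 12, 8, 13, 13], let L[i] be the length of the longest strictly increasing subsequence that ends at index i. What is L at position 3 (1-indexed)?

dp[i] = 1 + max{dp[j] : j<i, a[j]<a[i]} (or 1 if no such j):
i:      1  2  3  4  5  6  7  8  9 10
a[i]:   8  9 12  6  3  6 12  8 13 13
dp:     1  2  3  1  1  2  3  3  4  4
At index 3 the value is 3.

3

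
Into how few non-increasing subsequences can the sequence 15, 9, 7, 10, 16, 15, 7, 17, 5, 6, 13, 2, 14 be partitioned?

4

The minimum number of non-increasing subsequences covering a sequence equals the length of its longest strictly increasing subsequence.
LIS length is 4 (e.g. 9, 10, 16, 17), so 4 piles are needed.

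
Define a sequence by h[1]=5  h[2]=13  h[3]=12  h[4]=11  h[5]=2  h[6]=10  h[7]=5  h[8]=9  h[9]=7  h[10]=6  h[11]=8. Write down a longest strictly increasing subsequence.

Patience tails give the LIS length; then backtrack through the dp parents:
5 → extends → [5]
13 → extends → [5, 13]
12 → replaces 13 → [5, 12]
11 → replaces 12 → [5, 11]
2 → replaces 5 → [2, 11]
10 → replaces 11 → [2, 10]
5 → replaces 10 → [2, 5]
9 → extends → [2, 5, 9]
7 → replaces 9 → [2, 5, 7]
6 → replaces 7 → [2, 5, 6]
8 → extends → [2, 5, 6, 8]
Length 4; one witness is 2, 5, 7, 8.

2, 5, 7, 8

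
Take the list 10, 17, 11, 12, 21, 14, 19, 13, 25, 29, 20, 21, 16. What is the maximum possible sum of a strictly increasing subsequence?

Let S[i] be the best sum of a strictly increasing subsequence ending at i:
i:       1   2   3   4   5   6   7   8   9  10  11  12  13
a[i]:   10  17  11  12  21  14  19  13  25  29  20  21  16
S:      10  27  21  33  54  47  66  46  91 120  86 107  63
Maximum is 120 (e.g. 10 + 11 + 12 + 14 + 19 + 25 + 29).

120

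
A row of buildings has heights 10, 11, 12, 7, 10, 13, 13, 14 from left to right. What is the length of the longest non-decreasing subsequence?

Let dp[i] be the length of the longest such subsequence ending at index i:
i:      1  2  3  4  5  6  7  8
a[i]:  10 11 12  7 10 13 13 14
dp:     1  2  3  1  2  4  5  6
Maximum dp value is 6.

6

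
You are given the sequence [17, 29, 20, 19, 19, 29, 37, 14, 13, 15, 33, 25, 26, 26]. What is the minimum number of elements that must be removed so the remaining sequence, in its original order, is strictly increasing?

10

Fewest deletions = n − (longest strictly increasing subsequence).
Patience tails:
17 → extends → [17]
29 → extends → [17, 29]
20 → replaces 29 → [17, 20]
19 → replaces 20 → [17, 19]
19 → already a tail → [17, 19]
29 → extends → [17, 19, 29]
37 → extends → [17, 19, 29, 37]
14 → replaces 17 → [14, 19, 29, 37]
13 → replaces 14 → [13, 19, 29, 37]
15 → replaces 19 → [13, 15, 29, 37]
33 → replaces 37 → [13, 15, 29, 33]
25 → replaces 29 → [13, 15, 25, 33]
26 → replaces 33 → [13, 15, 25, 26]
26 → already a tail → [13, 15, 25, 26]
Longest strictly increasing subsequence has length 4, so deletions = 14 − 4 = 10.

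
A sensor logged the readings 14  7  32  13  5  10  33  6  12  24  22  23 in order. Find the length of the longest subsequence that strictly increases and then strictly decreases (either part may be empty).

5

inc[i] = longest strictly increasing subsequence ending at i; dec[i] = longest strictly decreasing subsequence starting at i:
i:      1  2  3  4  5  6  7  8  9 10 11 12
a[i]:  14  7 32 13  5 10 33  6 12 24 22 23
inc:    1  1  2  2  1  2  3  2  3  4  4  5
dec:    4  2  4  3  1  2  3  1  1  2  1  1
Best peak at i=3 (value 32): inc=2, dec=4, length 2+4−1 = 5.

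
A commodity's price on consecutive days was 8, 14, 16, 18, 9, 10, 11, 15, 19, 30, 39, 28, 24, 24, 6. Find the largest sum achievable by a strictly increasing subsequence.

Let S[i] be the best sum of a strictly increasing subsequence ending at i:
i:       1   2   3   4   5   6   7   8   9  10  11  12  13  14  15
a[i]:    8  14  16  18   9  10  11  15  19  30  39  28  24  24   6
S:       8  22  38  56  17  27  38  53  75 105 144 103  99  99   6
Maximum is 144 (e.g. 8 + 14 + 16 + 18 + 19 + 30 + 39).

144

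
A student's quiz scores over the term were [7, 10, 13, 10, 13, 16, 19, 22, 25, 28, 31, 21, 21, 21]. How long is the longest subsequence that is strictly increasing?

Let dp[i] be the length of the longest such subsequence ending at index i:
i:      1  2  3  4  5  6  7  8  9 10 11 12 13 14
a[i]:   7 10 13 10 13 16 19 22 25 28 31 21 21 21
dp:     1  2  3  2  3  4  5  6  7  8  9  6  6  6
Maximum dp value is 9.

9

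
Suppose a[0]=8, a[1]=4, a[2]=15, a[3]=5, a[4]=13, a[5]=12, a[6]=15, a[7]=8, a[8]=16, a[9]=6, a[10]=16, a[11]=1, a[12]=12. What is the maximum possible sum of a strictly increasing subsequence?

53

Let S[i] be the best sum of a strictly increasing subsequence ending at i:
i:      0  1  2  3  4  5  6  7  8  9 10 11 12
a[i]:   8  4 15  5 13 12 15  8 16  6 16  1 12
S:      8  4 23  9 22 21 37 17 53 15 53  1 29
Maximum is 53 (e.g. 4 + 5 + 13 + 15 + 16).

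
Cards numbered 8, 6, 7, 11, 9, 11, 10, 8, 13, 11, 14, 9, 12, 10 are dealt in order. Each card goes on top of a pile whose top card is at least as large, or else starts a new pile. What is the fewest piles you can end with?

Place each on the leftmost legal pile:
8 → new pile 1 (tops now [8])
6 → pile 1 (tops now [6])
7 → new pile 2 (tops now [6, 7])
11 → new pile 3 (tops now [6, 7, 11])
9 → pile 3 (tops now [6, 7, 9])
11 → new pile 4 (tops now [6, 7, 9, 11])
10 → pile 4 (tops now [6, 7, 9, 10])
8 → pile 3 (tops now [6, 7, 8, 10])
13 → new pile 5 (tops now [6, 7, 8, 10, 13])
11 → pile 5 (tops now [6, 7, 8, 10, 11])
14 → new pile 6 (tops now [6, 7, 8, 10, 11, 14])
9 → pile 4 (tops now [6, 7, 8, 9, 11, 14])
12 → pile 6 (tops now [6, 7, 8, 9, 11, 12])
10 → pile 5 (tops now [6, 7, 8, 9, 10, 12])
Six piles.

6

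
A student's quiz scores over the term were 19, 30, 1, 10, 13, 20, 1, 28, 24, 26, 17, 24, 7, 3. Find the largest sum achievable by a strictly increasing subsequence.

Let S[i] be the best sum of a strictly increasing subsequence ending at i:
i:      1  2  3  4  5  6  7  8  9 10 11 12 13 14
a[i]:  19 30  1 10 13 20  1 28 24 26 17 24  7  3
S:     19 49  1 11 24 44  1 72 68 94 41 68  8  4
Maximum is 94 (e.g. 1 + 10 + 13 + 20 + 24 + 26).

94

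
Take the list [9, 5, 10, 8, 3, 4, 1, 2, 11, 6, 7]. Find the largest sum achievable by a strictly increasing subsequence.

Let S[i] be the best sum of a strictly increasing subsequence ending at i:
i:      1  2  3  4  5  6  7  8  9 10 11
a[i]:   9  5 10  8  3  4  1  2 11  6  7
S:      9  5 19 13  3  7  1  3 30 13 20
Maximum is 30 (e.g. 9 + 10 + 11).

30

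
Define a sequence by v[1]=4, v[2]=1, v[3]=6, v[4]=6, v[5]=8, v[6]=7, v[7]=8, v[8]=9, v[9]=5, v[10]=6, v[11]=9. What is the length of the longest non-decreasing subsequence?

Let dp[i] be the length of the longest such subsequence ending at index i:
i:      1  2  3  4  5  6  7  8  9 10 11
v[i]:   4  1  6  6  8  7  8  9  5  6  9
dp:     1  1  2  3  4  4  5  6  2  4  7
Maximum dp value is 7.

7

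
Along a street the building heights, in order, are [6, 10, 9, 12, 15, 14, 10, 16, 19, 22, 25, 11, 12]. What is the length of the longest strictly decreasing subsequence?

Let dp[i] be the longest strictly decreasing subsequence ending at i:
i:      1  2  3  4  5  6  7  8  9 10 11 12 13
a[i]:   6 10  9 12 15 14 10 16 19 22 25 11 12
dp:     1  1  2  1  1  2  3  1  1  1  1  3  3
Maximum is 3.

3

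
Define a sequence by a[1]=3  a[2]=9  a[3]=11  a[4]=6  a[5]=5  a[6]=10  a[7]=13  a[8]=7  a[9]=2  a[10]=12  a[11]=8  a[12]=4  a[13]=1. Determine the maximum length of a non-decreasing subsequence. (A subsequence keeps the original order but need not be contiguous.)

4

Let dp[i] be the length of the longest such subsequence ending at index i:
i:      1  2  3  4  5  6  7  8  9 10 11 12 13
a[i]:   3  9 11  6  5 10 13  7  2 12  8  4  1
dp:     1  2  3  2  2  3  4  3  1  4  4  2  1
Maximum dp value is 4.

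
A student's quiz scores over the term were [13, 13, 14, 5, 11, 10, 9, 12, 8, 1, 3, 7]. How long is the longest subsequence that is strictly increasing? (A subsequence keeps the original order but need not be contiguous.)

Track the smallest tail for each achievable length (strict):
13 → extends → [13]
13 → already a tail → [13]
14 → extends → [13, 14]
5 → replaces 13 → [5, 14]
11 → replaces 14 → [5, 11]
10 → replaces 11 → [5, 10]
9 → replaces 10 → [5, 9]
12 → extends → [5, 9, 12]
8 → replaces 9 → [5, 8, 12]
1 → replaces 5 → [1, 8, 12]
3 → replaces 8 → [1, 3, 12]
7 → replaces 12 → [1, 3, 7]
Three tails, so the longest strictly increasing subsequence has length 3 (e.g. 5, 11, 12).

3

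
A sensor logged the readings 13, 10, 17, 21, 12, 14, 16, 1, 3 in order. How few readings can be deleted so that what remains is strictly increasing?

5

Fewest deletions = n − (longest strictly increasing subsequence).
Patience tails:
13 → extends → [13]
10 → replaces 13 → [10]
17 → extends → [10, 17]
21 → extends → [10, 17, 21]
12 → replaces 17 → [10, 12, 21]
14 → replaces 21 → [10, 12, 14]
16 → extends → [10, 12, 14, 16]
1 → replaces 10 → [1, 12, 14, 16]
3 → replaces 12 → [1, 3, 14, 16]
Longest strictly increasing subsequence has length 4, so deletions = 9 − 4 = 5.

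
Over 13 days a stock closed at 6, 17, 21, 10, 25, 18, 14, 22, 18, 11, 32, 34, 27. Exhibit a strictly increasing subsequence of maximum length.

Patience tails give the LIS length; then backtrack through the dp parents:
6 → extends → [6]
17 → extends → [6, 17]
21 → extends → [6, 17, 21]
10 → replaces 17 → [6, 10, 21]
25 → extends → [6, 10, 21, 25]
18 → replaces 21 → [6, 10, 18, 25]
14 → replaces 18 → [6, 10, 14, 25]
22 → replaces 25 → [6, 10, 14, 22]
18 → replaces 22 → [6, 10, 14, 18]
11 → replaces 14 → [6, 10, 11, 18]
32 → extends → [6, 10, 11, 18, 32]
34 → extends → [6, 10, 11, 18, 32, 34]
27 → replaces 32 → [6, 10, 11, 18, 27, 34]
Length 6; one witness is 6, 17, 21, 25, 32, 34.

6, 17, 21, 25, 32, 34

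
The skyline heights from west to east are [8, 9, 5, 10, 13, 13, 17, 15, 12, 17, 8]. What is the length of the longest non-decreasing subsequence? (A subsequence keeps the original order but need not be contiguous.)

7

Track the smallest tail for each achievable length (allowing ties):
8 → extends → [8]
9 → extends → [8, 9]
5 → replaces 8 → [5, 9]
10 → extends → [5, 9, 10]
13 → extends → [5, 9, 10, 13]
13 → extends → [5, 9, 10, 13, 13]
17 → extends → [5, 9, 10, 13, 13, 17]
15 → replaces 17 → [5, 9, 10, 13, 13, 15]
12 → replaces 13 → [5, 9, 10, 12, 13, 15]
17 → extends → [5, 9, 10, 12, 13, 15, 17]
8 → replaces 9 → [5, 8, 10, 12, 13, 15, 17]
Seven tails, so the longest non-decreasing subsequence has length 7 (e.g. 8, 9, 10, 13, 13, 17, 17).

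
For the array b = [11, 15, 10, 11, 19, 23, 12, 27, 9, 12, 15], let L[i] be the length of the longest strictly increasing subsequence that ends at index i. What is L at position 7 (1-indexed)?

dp[i] = 1 + max{dp[j] : j<i, b[j]<b[i]} (or 1 if no such j):
i:      1  2  3  4  5  6  7  8  9 10 11
b[i]:  11 15 10 11 19 23 12 27  9 12 15
dp:     1  2  1  2  3  4  3  5  1  3  4
At index 7 the value is 3.

3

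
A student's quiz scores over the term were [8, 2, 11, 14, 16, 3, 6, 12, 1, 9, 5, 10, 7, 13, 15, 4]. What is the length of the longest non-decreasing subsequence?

Let dp[i] be the length of the longest such subsequence ending at index i:
i:      1  2  3  4  5  6  7  8  9 10 11 12 13 14 15 16
a[i]:   8  2 11 14 16  3  6 12  1  9  5 10  7 13 15  4
dp:     1  1  2  3  4  2  3  4  1  4  3  5  4  6  7  3
Maximum dp value is 7.

7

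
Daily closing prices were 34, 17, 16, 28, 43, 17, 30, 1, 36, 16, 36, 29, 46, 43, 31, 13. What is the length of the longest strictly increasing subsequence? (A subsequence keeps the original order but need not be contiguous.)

Track the smallest tail for each achievable length (strict):
34 → extends → [34]
17 → replaces 34 → [17]
16 → replaces 17 → [16]
28 → extends → [16, 28]
43 → extends → [16, 28, 43]
17 → replaces 28 → [16, 17, 43]
30 → replaces 43 → [16, 17, 30]
1 → replaces 16 → [1, 17, 30]
36 → extends → [1, 17, 30, 36]
16 → replaces 17 → [1, 16, 30, 36]
36 → already a tail → [1, 16, 30, 36]
29 → replaces 30 → [1, 16, 29, 36]
46 → extends → [1, 16, 29, 36, 46]
43 → replaces 46 → [1, 16, 29, 36, 43]
31 → replaces 36 → [1, 16, 29, 31, 43]
13 → replaces 16 → [1, 13, 29, 31, 43]
Five tails, so the longest strictly increasing subsequence has length 5 (e.g. 17, 28, 30, 36, 46).

5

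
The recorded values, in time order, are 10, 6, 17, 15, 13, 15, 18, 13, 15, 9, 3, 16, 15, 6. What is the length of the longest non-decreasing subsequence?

5

Track the smallest tail for each achievable length (allowing ties):
10 → extends → [10]
6 → replaces 10 → [6]
17 → extends → [6, 17]
15 → replaces 17 → [6, 15]
13 → replaces 15 → [6, 13]
15 → extends → [6, 13, 15]
18 → extends → [6, 13, 15, 18]
13 → replaces 15 → [6, 13, 13, 18]
15 → replaces 18 → [6, 13, 13, 15]
9 → replaces 13 → [6, 9, 13, 15]
3 → replaces 6 → [3, 9, 13, 15]
16 → extends → [3, 9, 13, 15, 16]
15 → replaces 16 → [3, 9, 13, 15, 15]
6 → replaces 9 → [3, 6, 13, 15, 15]
Five tails, so the longest non-decreasing subsequence has length 5 (e.g. 10, 15, 15, 15, 16).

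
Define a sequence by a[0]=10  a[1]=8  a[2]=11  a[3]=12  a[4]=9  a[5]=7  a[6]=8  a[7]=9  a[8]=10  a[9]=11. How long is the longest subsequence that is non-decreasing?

Track the smallest tail for each achievable length (allowing ties):
10 → extends → [10]
8 → replaces 10 → [8]
11 → extends → [8, 11]
12 → extends → [8, 11, 12]
9 → replaces 11 → [8, 9, 12]
7 → replaces 8 → [7, 9, 12]
8 → replaces 9 → [7, 8, 12]
9 → replaces 12 → [7, 8, 9]
10 → extends → [7, 8, 9, 10]
11 → extends → [7, 8, 9, 10, 11]
Five tails, so the longest non-decreasing subsequence has length 5 (e.g. 8, 9, 9, 10, 11).

5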